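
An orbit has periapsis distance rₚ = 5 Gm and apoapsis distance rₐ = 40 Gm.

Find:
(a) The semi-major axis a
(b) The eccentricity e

Convert to SI: rₚ = 5 Gm = 5e+09 m; rₐ = 40 Gm = 4e+10 m.
(a) a = (rₚ + rₐ) / 2 = (5e+09 + 4e+10) / 2 ≈ 2.25e+10 m = 22.5 Gm.
(b) e = (rₐ − rₚ) / (rₐ + rₚ) = (4e+10 − 5e+09) / (4e+10 + 5e+09) ≈ 0.7778.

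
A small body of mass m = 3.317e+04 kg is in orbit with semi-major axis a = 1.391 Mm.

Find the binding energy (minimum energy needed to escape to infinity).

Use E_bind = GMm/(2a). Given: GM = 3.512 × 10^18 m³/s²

Convert to SI: a = 1.391 Mm = 1.391e+06 m.
Total orbital energy is E = −GMm/(2a); binding energy is E_bind = −E = GMm/(2a).
E_bind = 3.512e+18 · 3.317e+04 / (2 · 1.391e+06) J ≈ 4.187e+16 J = 41.87 PJ.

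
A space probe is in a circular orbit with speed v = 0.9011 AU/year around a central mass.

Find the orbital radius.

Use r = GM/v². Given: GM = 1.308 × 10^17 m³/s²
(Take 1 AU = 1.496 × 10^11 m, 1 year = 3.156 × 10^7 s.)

Convert to SI: v = 0.9011 AU/year = 4271.37 m/s.
For a circular orbit, v² = GM / r, so r = GM / v².
r = 1.308e+17 / (4271.37)² m ≈ 7.169e+09 m = 0.04792 AU.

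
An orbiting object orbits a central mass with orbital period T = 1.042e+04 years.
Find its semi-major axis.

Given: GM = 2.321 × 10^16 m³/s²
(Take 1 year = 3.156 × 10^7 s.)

Convert to SI: T = 1.042e+04 years = 3.28855e+11 s.
Invert Kepler's third law: a = (GM · T² / (4π²))^(1/3).
Substituting T = 3.28855e+11 s and GM = 2.321e+16 m³/s²:
a = (2.321e+16 · (3.28855e+11)² / (4π²))^(1/3) m
a ≈ 3.991e+12 m = 3.991 Tm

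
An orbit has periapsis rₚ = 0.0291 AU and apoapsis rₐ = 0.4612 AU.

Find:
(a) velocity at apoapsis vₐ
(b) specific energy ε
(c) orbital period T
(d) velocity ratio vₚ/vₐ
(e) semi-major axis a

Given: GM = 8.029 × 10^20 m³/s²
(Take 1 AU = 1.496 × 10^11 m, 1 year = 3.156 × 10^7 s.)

Convert to SI: rₚ = 0.0291 AU = 4.35336e+09 m; rₐ = 0.4612 AU = 6.89955e+10 m.
(a) With a = (rₚ + rₐ)/2 = 3.66744e+10 m, vₐ = √(GM (2/rₐ − 1/a)) = √(8.029e+20 · (2/6.89955e+10 − 1/3.66744e+10)) m/s ≈ 3.717e+04 m/s
(b) With a = (rₚ + rₐ)/2 = 3.66744e+10 m, ε = −GM/(2a) = −8.029e+20/(2 · 3.66744e+10) J/kg ≈ -1.095e+10 J/kg
(c) With a = (rₚ + rₐ)/2 = 3.66744e+10 m, T = 2π √(a³/GM) = 2π √((3.66744e+10)³/8.029e+20) s ≈ 1.557e+06 s
(d) Conservation of angular momentum (rₚvₚ = rₐvₐ) gives vₚ/vₐ = rₐ/rₚ = 6.89955e+10/4.35336e+09 ≈ 15.85
(e) a = (rₚ + rₐ)/2 = (4.35336e+09 + 6.89955e+10)/2 ≈ 3.667e+10 m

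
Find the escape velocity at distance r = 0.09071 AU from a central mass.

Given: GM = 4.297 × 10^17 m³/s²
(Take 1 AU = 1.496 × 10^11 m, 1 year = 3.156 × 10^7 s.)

Convert to SI: r = 0.09071 AU = 1.35702e+10 m.
Escape velocity comes from setting total energy to zero: ½v² − GM/r = 0 ⇒ v_esc = √(2GM / r).
v_esc = √(2 · 4.297e+17 / 1.35702e+10) m/s ≈ 7958 m/s = 1.679 AU/year.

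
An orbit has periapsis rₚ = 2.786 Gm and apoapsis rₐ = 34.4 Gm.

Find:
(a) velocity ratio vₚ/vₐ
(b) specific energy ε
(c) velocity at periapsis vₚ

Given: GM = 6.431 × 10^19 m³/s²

Convert to SI: rₚ = 2.786 Gm = 2.786e+09 m; rₐ = 34.4 Gm = 3.44e+10 m.
(a) Conservation of angular momentum (rₚvₚ = rₐvₐ) gives vₚ/vₐ = rₐ/rₚ = 3.44e+10/2.786e+09 ≈ 12.35
(b) With a = (rₚ + rₐ)/2 = 1.8593e+10 m, ε = −GM/(2a) = −6.431e+19/(2 · 1.8593e+10) J/kg ≈ -1.729e+09 J/kg
(c) With a = (rₚ + rₐ)/2 = 1.8593e+10 m, vₚ = √(GM (2/rₚ − 1/a)) = √(6.431e+19 · (2/2.786e+09 − 1/1.8593e+10)) m/s ≈ 2.067e+05 m/s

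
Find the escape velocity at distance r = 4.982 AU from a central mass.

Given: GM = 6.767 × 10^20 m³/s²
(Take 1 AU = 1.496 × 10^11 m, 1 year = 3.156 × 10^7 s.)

Convert to SI: r = 4.982 AU = 7.45307e+11 m.
Escape velocity comes from setting total energy to zero: ½v² − GM/r = 0 ⇒ v_esc = √(2GM / r).
v_esc = √(2 · 6.767e+20 / 7.45307e+11) m/s ≈ 4.261e+04 m/s = 8.99 AU/year.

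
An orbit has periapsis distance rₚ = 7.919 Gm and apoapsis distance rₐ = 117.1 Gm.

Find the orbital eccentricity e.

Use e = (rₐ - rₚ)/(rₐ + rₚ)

Convert to SI: rₚ = 7.919 Gm = 7.919e+09 m; rₐ = 117.1 Gm = 1.171e+11 m.
e = (rₐ − rₚ) / (rₐ + rₚ).
e = (1.171e+11 − 7.919e+09) / (1.171e+11 + 7.919e+09) = 1.09181e+11 / 1.25019e+11 ≈ 0.8733.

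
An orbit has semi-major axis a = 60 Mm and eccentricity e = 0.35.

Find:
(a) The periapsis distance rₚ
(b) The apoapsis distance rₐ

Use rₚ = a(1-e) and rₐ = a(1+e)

Convert to SI: a = 60 Mm = 6e+07 m.
(a) rₚ = a(1 − e) = 6e+07 · (1 − 0.35) = 6e+07 · 0.65 ≈ 3.9e+07 m = 39 Mm.
(b) rₐ = a(1 + e) = 6e+07 · (1 + 0.35) = 6e+07 · 1.35 ≈ 8.1e+07 m = 81 Mm.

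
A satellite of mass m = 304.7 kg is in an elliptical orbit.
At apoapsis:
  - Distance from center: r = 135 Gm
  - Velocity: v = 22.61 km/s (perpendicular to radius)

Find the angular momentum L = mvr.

Convert to SI: r = 135 Gm = 1.35e+11 m; v = 22.61 km/s = 22610 m/s.
Since v is perpendicular to r, L = m · v · r.
L = 304.7 · 22610 · 1.35e+11 kg·m²/s ≈ 9.301e+17 kg·m²/s.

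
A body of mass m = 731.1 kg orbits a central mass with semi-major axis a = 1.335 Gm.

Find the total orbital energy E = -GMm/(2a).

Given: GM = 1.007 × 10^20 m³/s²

Convert to SI: a = 1.335 Gm = 1.335e+09 m.
E = −GMm / (2a).
E = −1.007e+20 · 731.1 / (2 · 1.335e+09) J ≈ -2.757e+13 J = -27.57 TJ.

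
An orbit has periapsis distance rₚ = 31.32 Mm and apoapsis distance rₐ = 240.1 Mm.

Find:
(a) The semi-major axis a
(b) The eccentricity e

Convert to SI: rₚ = 31.32 Mm = 3.132e+07 m; rₐ = 240.1 Mm = 2.401e+08 m.
(a) a = (rₚ + rₐ) / 2 = (3.132e+07 + 2.401e+08) / 2 ≈ 1.357e+08 m = 135.7 Mm.
(b) e = (rₐ − rₚ) / (rₐ + rₚ) = (2.401e+08 − 3.132e+07) / (2.401e+08 + 3.132e+07) ≈ 0.7692.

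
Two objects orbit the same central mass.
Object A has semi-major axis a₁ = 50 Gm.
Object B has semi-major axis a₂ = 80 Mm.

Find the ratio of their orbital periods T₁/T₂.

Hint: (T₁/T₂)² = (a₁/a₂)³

Convert to SI: a₁ = 50 Gm = 5e+10 m; a₂ = 80 Mm = 8e+07 m.
From Kepler's third law, (T₁/T₂)² = (a₁/a₂)³, so T₁/T₂ = (a₁/a₂)^(3/2).
a₁/a₂ = 5e+10 / 8e+07 = 625.
T₁/T₂ = (625)^(3/2) ≈ 1.562e+04.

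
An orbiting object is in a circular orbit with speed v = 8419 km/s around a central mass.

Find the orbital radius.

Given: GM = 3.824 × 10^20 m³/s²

Convert to SI: v = 8419 km/s = 8.419e+06 m/s.
For a circular orbit, v² = GM / r, so r = GM / v².
r = 3.824e+20 / (8.419e+06)² m ≈ 5.395e+06 m = 5.395 × 10^6 m.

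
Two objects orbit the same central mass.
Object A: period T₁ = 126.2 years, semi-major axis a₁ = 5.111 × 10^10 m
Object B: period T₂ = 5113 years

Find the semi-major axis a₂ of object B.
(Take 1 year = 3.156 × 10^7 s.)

Convert to SI: T₁ = 126.2 years = 3.98287e+09 s; T₂ = 5113 years = 1.61366e+11 s.
Kepler's third law: (T₁/T₂)² = (a₁/a₂)³ ⇒ a₂ = a₁ · (T₂/T₁)^(2/3).
T₂/T₁ = 1.61366e+11 / 3.98287e+09 = 40.5151.
a₂ = 5.111e+10 · (40.5151)^(2/3) m ≈ 6.029e+11 m = 6.029 × 10^11 m.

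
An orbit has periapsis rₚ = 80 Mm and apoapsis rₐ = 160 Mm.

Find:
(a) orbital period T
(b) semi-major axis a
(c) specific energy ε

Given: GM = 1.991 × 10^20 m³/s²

Convert to SI: rₚ = 80 Mm = 8e+07 m; rₐ = 160 Mm = 1.6e+08 m.
(a) With a = (rₚ + rₐ)/2 = 1.2e+08 m, T = 2π √(a³/GM) = 2π √((1.2e+08)³/1.991e+20) s ≈ 585.4 s
(b) a = (rₚ + rₐ)/2 = (8e+07 + 1.6e+08)/2 ≈ 1.2e+08 m
(c) With a = (rₚ + rₐ)/2 = 1.2e+08 m, ε = −GM/(2a) = −1.991e+20/(2 · 1.2e+08) J/kg ≈ -8.296e+11 J/kg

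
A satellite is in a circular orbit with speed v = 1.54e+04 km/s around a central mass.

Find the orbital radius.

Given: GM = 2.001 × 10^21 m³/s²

Convert to SI: v = 1.54e+04 km/s = 1.54e+07 m/s.
For a circular orbit, v² = GM / r, so r = GM / v².
r = 2.001e+21 / (1.54e+07)² m ≈ 8.437e+06 m = 8.437 × 10^6 m.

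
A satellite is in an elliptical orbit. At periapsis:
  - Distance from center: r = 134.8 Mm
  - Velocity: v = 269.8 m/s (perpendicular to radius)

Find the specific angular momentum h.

Convert to SI: r = 134.8 Mm = 1.348e+08 m.
With v perpendicular to r, h = r · v.
h = 1.348e+08 · 269.8 m²/s ≈ 3.637e+10 m²/s.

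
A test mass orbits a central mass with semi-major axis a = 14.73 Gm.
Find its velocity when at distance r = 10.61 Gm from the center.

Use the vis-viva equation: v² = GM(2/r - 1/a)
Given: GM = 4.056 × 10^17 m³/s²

Convert to SI: a = 14.73 Gm = 1.473e+10 m; r = 10.61 Gm = 1.061e+10 m.
Vis-viva: v = √(GM · (2/r − 1/a)).
2/r − 1/a = 2/1.061e+10 − 1/1.473e+10 = 1.20613e-10 m⁻¹.
v = √(4.056e+17 · 1.20613e-10) m/s ≈ 6994 m/s = 6.994 km/s.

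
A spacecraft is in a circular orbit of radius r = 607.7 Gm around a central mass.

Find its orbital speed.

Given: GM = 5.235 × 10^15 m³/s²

Convert to SI: r = 607.7 Gm = 6.077e+11 m.
For a circular orbit, gravity supplies the centripetal force, so v = √(GM / r).
v = √(5.235e+15 / 6.077e+11) m/s ≈ 92.81 m/s = 92.81 m/s.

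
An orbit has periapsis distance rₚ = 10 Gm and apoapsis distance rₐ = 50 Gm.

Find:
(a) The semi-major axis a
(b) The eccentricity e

Convert to SI: rₚ = 10 Gm = 1e+10 m; rₐ = 50 Gm = 5e+10 m.
(a) a = (rₚ + rₐ) / 2 = (1e+10 + 5e+10) / 2 ≈ 3e+10 m = 30 Gm.
(b) e = (rₐ − rₚ) / (rₐ + rₚ) = (5e+10 − 1e+10) / (5e+10 + 1e+10) ≈ 0.6667.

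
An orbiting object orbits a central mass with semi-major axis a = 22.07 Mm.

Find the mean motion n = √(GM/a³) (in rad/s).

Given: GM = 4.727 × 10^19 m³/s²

Convert to SI: a = 22.07 Mm = 2.207e+07 m.
n = √(GM / a³).
n = √(4.727e+19 / (2.207e+07)³) rad/s ≈ 0.06631 rad/s.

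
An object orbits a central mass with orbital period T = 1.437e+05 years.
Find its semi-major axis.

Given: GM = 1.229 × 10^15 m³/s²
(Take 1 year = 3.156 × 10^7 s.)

Convert to SI: T = 1.437e+05 years = 4.53517e+12 s.
Invert Kepler's third law: a = (GM · T² / (4π²))^(1/3).
Substituting T = 4.53517e+12 s and GM = 1.229e+15 m³/s²:
a = (1.229e+15 · (4.53517e+12)² / (4π²))^(1/3) m
a ≈ 8.619e+12 m = 8.619 × 10^12 m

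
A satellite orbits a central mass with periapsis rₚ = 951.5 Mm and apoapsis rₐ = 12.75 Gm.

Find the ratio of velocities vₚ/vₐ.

Convert to SI: rₚ = 951.5 Mm = 9.515e+08 m; rₐ = 12.75 Gm = 1.275e+10 m.
Conservation of angular momentum gives rₚvₚ = rₐvₐ, so vₚ/vₐ = rₐ/rₚ.
vₚ/vₐ = 1.275e+10 / 9.515e+08 ≈ 13.4.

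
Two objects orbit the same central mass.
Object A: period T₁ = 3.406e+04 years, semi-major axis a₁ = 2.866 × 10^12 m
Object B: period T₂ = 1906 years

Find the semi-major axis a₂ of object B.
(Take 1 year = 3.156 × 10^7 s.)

Convert to SI: T₁ = 3.406e+04 years = 1.07493e+12 s; T₂ = 1906 years = 6.01534e+10 s.
Kepler's third law: (T₁/T₂)² = (a₁/a₂)³ ⇒ a₂ = a₁ · (T₂/T₁)^(2/3).
T₂/T₁ = 6.01534e+10 / 1.07493e+12 = 0.0559601.
a₂ = 2.866e+12 · (0.0559601)^(2/3) m ≈ 4.193e+11 m = 4.193 × 10^11 m.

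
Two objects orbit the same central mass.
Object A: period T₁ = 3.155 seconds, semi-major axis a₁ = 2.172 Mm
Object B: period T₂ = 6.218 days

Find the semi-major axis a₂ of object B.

Convert to SI: a₁ = 2.172 Mm = 2.172e+06 m; T₂ = 6.218 days = 537235 s.
Kepler's third law: (T₁/T₂)² = (a₁/a₂)³ ⇒ a₂ = a₁ · (T₂/T₁)^(2/3).
T₂/T₁ = 537235 / 3.155 = 170281.
a₂ = 2.172e+06 · (170281)^(2/3) m ≈ 6.673e+09 m = 6.673 Gm.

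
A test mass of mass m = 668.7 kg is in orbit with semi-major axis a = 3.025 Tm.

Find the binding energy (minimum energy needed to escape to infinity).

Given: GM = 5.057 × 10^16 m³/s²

Convert to SI: a = 3.025 Tm = 3.025e+12 m.
Total orbital energy is E = −GMm/(2a); binding energy is E_bind = −E = GMm/(2a).
E_bind = 5.057e+16 · 668.7 / (2 · 3.025e+12) J ≈ 5.589e+06 J = 5.589 MJ.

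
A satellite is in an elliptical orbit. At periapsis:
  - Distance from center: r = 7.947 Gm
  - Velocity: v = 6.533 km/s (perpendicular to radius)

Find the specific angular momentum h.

Convert to SI: r = 7.947 Gm = 7.947e+09 m; v = 6.533 km/s = 6533 m/s.
With v perpendicular to r, h = r · v.
h = 7.947e+09 · 6533 m²/s ≈ 5.192e+13 m²/s.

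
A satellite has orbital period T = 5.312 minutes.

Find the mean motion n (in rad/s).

Convert to SI: T = 5.312 minutes = 318.72 s.
n = 2π / T.
n = 2π / 318.72 s ≈ 0.01971 rad/s.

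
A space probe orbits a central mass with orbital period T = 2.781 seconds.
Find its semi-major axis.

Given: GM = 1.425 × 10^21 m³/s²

Invert Kepler's third law: a = (GM · T² / (4π²))^(1/3).
Substituting T = 2.781 s and GM = 1.425e+21 m³/s²:
a = (1.425e+21 · (2.781)² / (4π²))^(1/3) m
a ≈ 6.536e+06 m = 6.536 × 10^6 m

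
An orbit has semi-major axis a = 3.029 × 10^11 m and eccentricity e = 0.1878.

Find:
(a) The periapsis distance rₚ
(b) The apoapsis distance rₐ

(a) rₚ = a(1 − e) = 3.029e+11 · (1 − 0.1878) = 3.029e+11 · 0.8122 ≈ 2.46e+11 m = 2.46 × 10^11 m.
(b) rₐ = a(1 + e) = 3.029e+11 · (1 + 0.1878) = 3.029e+11 · 1.1878 ≈ 3.598e+11 m = 3.598 × 10^11 m.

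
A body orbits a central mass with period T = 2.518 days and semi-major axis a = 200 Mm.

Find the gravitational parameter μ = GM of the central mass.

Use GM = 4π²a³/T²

Convert to SI: T = 2.518 days = 217555 s; a = 200 Mm = 2e+08 m.
GM = 4π² · a³ / T².
GM = 4π² · (2e+08)³ / (217555)² m³/s² ≈ 6.673e+15 m³/s² = 6.673 × 10^15 m³/s².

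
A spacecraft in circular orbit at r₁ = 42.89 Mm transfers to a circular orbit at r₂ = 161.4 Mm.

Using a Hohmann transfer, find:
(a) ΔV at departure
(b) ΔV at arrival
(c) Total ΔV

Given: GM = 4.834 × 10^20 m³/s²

Convert to SI: r₁ = 42.89 Mm = 4.289e+07 m; r₂ = 161.4 Mm = 1.614e+08 m.
Transfer semi-major axis: a_t = (r₁ + r₂)/2 = (4.289e+07 + 1.614e+08)/2 = 1.02145e+08 m.
Circular speeds: v₁ = √(GM/r₁) = 3.35719e+06 m/s, v₂ = √(GM/r₂) = 1.73062e+06 m/s.
Transfer speeds (vis-viva v² = GM(2/r − 1/a_t)): v₁ᵗ = 4.22006e+06 m/s, v₂ᵗ = 1.12143e+06 m/s.
(a) ΔV₁ = |v₁ᵗ − v₁| ≈ 8.629e+05 m/s = 862.9 km/s.
(b) ΔV₂ = |v₂ − v₂ᵗ| ≈ 6.092e+05 m/s = 609.2 km/s.
(c) ΔV_total = ΔV₁ + ΔV₂ ≈ 1.472e+06 m/s = 1472 km/s.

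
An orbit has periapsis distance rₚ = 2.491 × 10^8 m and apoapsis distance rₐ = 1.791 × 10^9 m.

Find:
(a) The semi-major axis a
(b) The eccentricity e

(a) a = (rₚ + rₐ) / 2 = (2.491e+08 + 1.791e+09) / 2 ≈ 1.02e+09 m = 1.02 × 10^9 m.
(b) e = (rₐ − rₚ) / (rₐ + rₚ) = (1.791e+09 − 2.491e+08) / (1.791e+09 + 2.491e+08) ≈ 0.7558.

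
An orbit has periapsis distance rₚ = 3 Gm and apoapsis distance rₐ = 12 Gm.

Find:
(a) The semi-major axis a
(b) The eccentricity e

Convert to SI: rₚ = 3 Gm = 3e+09 m; rₐ = 12 Gm = 1.2e+10 m.
(a) a = (rₚ + rₐ) / 2 = (3e+09 + 1.2e+10) / 2 ≈ 7.5e+09 m = 7.5 Gm.
(b) e = (rₐ − rₚ) / (rₐ + rₚ) = (1.2e+10 − 3e+09) / (1.2e+10 + 3e+09) ≈ 0.6.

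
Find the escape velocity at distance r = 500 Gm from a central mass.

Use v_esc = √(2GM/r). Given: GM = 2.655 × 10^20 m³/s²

Convert to SI: r = 500 Gm = 5e+11 m.
Escape velocity comes from setting total energy to zero: ½v² − GM/r = 0 ⇒ v_esc = √(2GM / r).
v_esc = √(2 · 2.655e+20 / 5e+11) m/s ≈ 3.259e+04 m/s = 32.59 km/s.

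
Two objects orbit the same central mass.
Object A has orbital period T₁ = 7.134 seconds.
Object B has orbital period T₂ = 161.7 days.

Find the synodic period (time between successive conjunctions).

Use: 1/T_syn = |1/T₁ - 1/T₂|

Convert to SI: T₂ = 161.7 days = 1.39709e+07 s.
T_syn = |T₁ · T₂ / (T₁ − T₂)|.
T_syn = |7.134 · 1.39709e+07 / (7.134 − 1.39709e+07)| s ≈ 7.134 s = 7.134 seconds.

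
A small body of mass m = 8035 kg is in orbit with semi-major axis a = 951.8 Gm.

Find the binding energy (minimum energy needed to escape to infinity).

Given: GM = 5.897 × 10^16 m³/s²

Convert to SI: a = 951.8 Gm = 9.518e+11 m.
Total orbital energy is E = −GMm/(2a); binding energy is E_bind = −E = GMm/(2a).
E_bind = 5.897e+16 · 8035 / (2 · 9.518e+11) J ≈ 2.489e+08 J = 248.9 MJ.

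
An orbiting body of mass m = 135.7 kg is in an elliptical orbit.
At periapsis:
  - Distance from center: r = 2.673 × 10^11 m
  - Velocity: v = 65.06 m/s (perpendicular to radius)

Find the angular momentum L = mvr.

Since v is perpendicular to r, L = m · v · r.
L = 135.7 · 65.06 · 2.673e+11 kg·m²/s ≈ 2.36e+15 kg·m²/s.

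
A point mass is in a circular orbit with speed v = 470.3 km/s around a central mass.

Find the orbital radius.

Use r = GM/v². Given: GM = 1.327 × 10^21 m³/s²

Convert to SI: v = 470.3 km/s = 470300 m/s.
For a circular orbit, v² = GM / r, so r = GM / v².
r = 1.327e+21 / (470300)² m ≈ 6e+09 m = 6 Gm.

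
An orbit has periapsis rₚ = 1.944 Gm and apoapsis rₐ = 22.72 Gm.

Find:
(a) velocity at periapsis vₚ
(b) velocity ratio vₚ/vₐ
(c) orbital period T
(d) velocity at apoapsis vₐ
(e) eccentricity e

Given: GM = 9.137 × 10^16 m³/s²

Convert to SI: rₚ = 1.944 Gm = 1.944e+09 m; rₐ = 22.72 Gm = 2.272e+10 m.
(a) With a = (rₚ + rₐ)/2 = 1.2332e+10 m, vₚ = √(GM (2/rₚ − 1/a)) = √(9.137e+16 · (2/1.944e+09 − 1/1.2332e+10)) m/s ≈ 9306 m/s
(b) Conservation of angular momentum (rₚvₚ = rₐvₐ) gives vₚ/vₐ = rₐ/rₚ = 2.272e+10/1.944e+09 ≈ 11.69
(c) With a = (rₚ + rₐ)/2 = 1.2332e+10 m, T = 2π √(a³/GM) = 2π √((1.2332e+10)³/9.137e+16) s ≈ 2.847e+07 s
(d) With a = (rₚ + rₐ)/2 = 1.2332e+10 m, vₐ = √(GM (2/rₐ − 1/a)) = √(9.137e+16 · (2/2.272e+10 − 1/1.2332e+10)) m/s ≈ 796.2 m/s
(e) e = (rₐ − rₚ)/(rₐ + rₚ) = (2.272e+10 − 1.944e+09)/(2.272e+10 + 1.944e+09) ≈ 0.8424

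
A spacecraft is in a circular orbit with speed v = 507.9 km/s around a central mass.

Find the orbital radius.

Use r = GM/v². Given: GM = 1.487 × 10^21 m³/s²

Convert to SI: v = 507.9 km/s = 507900 m/s.
For a circular orbit, v² = GM / r, so r = GM / v².
r = 1.487e+21 / (507900)² m ≈ 5.764e+09 m = 5.764 Gm.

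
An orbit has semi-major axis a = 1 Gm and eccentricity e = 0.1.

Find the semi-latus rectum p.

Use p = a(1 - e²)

Convert to SI: a = 1 Gm = 1e+09 m.
p = a (1 − e²).
p = 1e+09 · (1 − (0.1)²) = 1e+09 · 0.99 ≈ 9.9e+08 m = 990 Mm.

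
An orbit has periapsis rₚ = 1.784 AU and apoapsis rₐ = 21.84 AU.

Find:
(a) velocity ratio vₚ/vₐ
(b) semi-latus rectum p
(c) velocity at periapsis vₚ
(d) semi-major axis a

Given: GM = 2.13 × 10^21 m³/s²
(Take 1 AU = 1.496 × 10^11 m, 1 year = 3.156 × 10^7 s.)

Convert to SI: rₚ = 1.784 AU = 2.66886e+11 m; rₐ = 21.84 AU = 3.26726e+12 m.
(a) Conservation of angular momentum (rₚvₚ = rₐvₐ) gives vₚ/vₐ = rₐ/rₚ = 3.26726e+12/2.66886e+11 ≈ 12.24
(b) From a = (rₚ + rₐ)/2 = 1.76708e+12 m and e = (rₐ − rₚ)/(rₐ + rₚ) = 0.848967, p = a(1 − e²) = 1.76708e+12 · (1 − (0.848967)²) ≈ 4.935e+11 m
(c) With a = (rₚ + rₐ)/2 = 1.76708e+12 m, vₚ = √(GM (2/rₚ − 1/a)) = √(2.13e+21 · (2/2.66886e+11 − 1/1.76708e+12)) m/s ≈ 1.215e+05 m/s
(d) a = (rₚ + rₐ)/2 = (2.66886e+11 + 3.26726e+12)/2 ≈ 1.767e+12 m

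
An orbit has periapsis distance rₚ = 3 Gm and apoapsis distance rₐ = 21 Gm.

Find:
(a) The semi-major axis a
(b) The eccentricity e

Convert to SI: rₚ = 3 Gm = 3e+09 m; rₐ = 21 Gm = 2.1e+10 m.
(a) a = (rₚ + rₐ) / 2 = (3e+09 + 2.1e+10) / 2 ≈ 1.2e+10 m = 12 Gm.
(b) e = (rₐ − rₚ) / (rₐ + rₚ) = (2.1e+10 − 3e+09) / (2.1e+10 + 3e+09) ≈ 0.75.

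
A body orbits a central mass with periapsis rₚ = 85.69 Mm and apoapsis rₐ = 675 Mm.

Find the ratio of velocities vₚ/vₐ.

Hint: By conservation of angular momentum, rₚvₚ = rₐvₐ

Convert to SI: rₚ = 85.69 Mm = 8.569e+07 m; rₐ = 675 Mm = 6.75e+08 m.
Conservation of angular momentum gives rₚvₚ = rₐvₐ, so vₚ/vₐ = rₐ/rₚ.
vₚ/vₐ = 6.75e+08 / 8.569e+07 ≈ 7.877.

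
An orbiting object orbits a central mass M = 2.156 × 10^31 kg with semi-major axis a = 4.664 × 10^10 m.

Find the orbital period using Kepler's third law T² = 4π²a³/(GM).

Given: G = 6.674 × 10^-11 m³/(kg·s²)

GM = G · M = 6.674e-11 · 2.156e+31 = 1.43891e+21 m³/s².
Kepler's third law: T = 2π √(a³ / GM).
Substituting a = 4.664e+10 m and GM = 1.43891e+21 m³/s²:
T = 2π √((4.664e+10)³ / 1.43891e+21) s
T ≈ 1.668e+06 s = 19.31 days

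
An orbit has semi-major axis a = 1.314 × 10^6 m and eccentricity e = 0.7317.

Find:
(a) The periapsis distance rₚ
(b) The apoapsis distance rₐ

(a) rₚ = a(1 − e) = 1.314e+06 · (1 − 0.7317) = 1.314e+06 · 0.2683 ≈ 3.525e+05 m = 3.525 × 10^5 m.
(b) rₐ = a(1 + e) = 1.314e+06 · (1 + 0.7317) = 1.314e+06 · 1.7317 ≈ 2.275e+06 m = 2.275 × 10^6 m.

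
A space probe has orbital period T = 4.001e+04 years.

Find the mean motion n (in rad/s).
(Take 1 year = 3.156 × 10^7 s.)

Convert to SI: T = 4.001e+04 years = 1.26272e+12 s.
n = 2π / T.
n = 2π / 1.26272e+12 s ≈ 4.976e-12 rad/s.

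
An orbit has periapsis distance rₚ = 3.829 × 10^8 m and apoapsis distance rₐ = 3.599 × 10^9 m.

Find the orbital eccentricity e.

e = (rₐ − rₚ) / (rₐ + rₚ).
e = (3.599e+09 − 3.829e+08) / (3.599e+09 + 3.829e+08) = 3.2161e+09 / 3.9819e+09 ≈ 0.8077.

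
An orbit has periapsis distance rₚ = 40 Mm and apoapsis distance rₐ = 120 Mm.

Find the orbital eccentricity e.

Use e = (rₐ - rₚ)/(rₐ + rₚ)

Convert to SI: rₚ = 40 Mm = 4e+07 m; rₐ = 120 Mm = 1.2e+08 m.
e = (rₐ − rₚ) / (rₐ + rₚ).
e = (1.2e+08 − 4e+07) / (1.2e+08 + 4e+07) = 8e+07 / 1.6e+08 ≈ 0.5.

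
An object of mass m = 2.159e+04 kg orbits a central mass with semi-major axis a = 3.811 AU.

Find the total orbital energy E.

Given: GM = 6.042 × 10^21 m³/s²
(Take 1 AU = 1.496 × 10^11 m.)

Convert to SI: a = 3.811 AU = 5.70126e+11 m.
E = −GMm / (2a).
E = −6.042e+21 · 2.159e+04 / (2 · 5.70126e+11) J ≈ -1.144e+14 J = -114.4 TJ.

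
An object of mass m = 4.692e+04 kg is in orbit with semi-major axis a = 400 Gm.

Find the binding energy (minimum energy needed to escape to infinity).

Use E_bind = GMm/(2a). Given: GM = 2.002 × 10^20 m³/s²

Convert to SI: a = 400 Gm = 4e+11 m.
Total orbital energy is E = −GMm/(2a); binding energy is E_bind = −E = GMm/(2a).
E_bind = 2.002e+20 · 4.692e+04 / (2 · 4e+11) J ≈ 1.174e+13 J = 11.74 TJ.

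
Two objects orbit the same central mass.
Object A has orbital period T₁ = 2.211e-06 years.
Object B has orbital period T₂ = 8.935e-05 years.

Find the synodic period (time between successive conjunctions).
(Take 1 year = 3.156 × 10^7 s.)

Convert to SI: T₁ = 2.211e-06 years = 69.7792 s; T₂ = 8.935e-05 years = 2819.89 s.
T_syn = |T₁ · T₂ / (T₁ − T₂)|.
T_syn = |69.7792 · 2819.89 / (69.7792 − 2819.89)| s ≈ 71.55 s = 2.267e-06 years.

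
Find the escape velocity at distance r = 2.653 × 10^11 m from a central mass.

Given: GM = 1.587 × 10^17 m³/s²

Escape velocity comes from setting total energy to zero: ½v² − GM/r = 0 ⇒ v_esc = √(2GM / r).
v_esc = √(2 · 1.587e+17 / 2.653e+11) m/s ≈ 1094 m/s = 1.094 km/s.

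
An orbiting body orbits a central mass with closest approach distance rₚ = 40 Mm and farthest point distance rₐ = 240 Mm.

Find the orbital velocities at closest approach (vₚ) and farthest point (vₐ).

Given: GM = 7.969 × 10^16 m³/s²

Convert to SI: rₚ = 40 Mm = 4e+07 m; rₐ = 240 Mm = 2.4e+08 m.
Use the vis-viva equation v² = GM(2/r − 1/a) with a = (rₚ + rₐ)/2 = (4e+07 + 2.4e+08)/2 = 1.4e+08 m.
vₚ = √(GM · (2/rₚ − 1/a)) = √(7.969e+16 · (2/4e+07 − 1/1.4e+08)) m/s ≈ 5.844e+04 m/s = 58.44 km/s.
vₐ = √(GM · (2/rₐ − 1/a)) = √(7.969e+16 · (2/2.4e+08 − 1/1.4e+08)) m/s ≈ 9740 m/s = 9.74 km/s.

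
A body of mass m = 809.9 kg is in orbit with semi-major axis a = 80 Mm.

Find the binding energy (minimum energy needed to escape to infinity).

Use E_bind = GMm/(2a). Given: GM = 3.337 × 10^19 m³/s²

Convert to SI: a = 80 Mm = 8e+07 m.
Total orbital energy is E = −GMm/(2a); binding energy is E_bind = −E = GMm/(2a).
E_bind = 3.337e+19 · 809.9 / (2 · 8e+07) J ≈ 1.689e+14 J = 168.9 TJ.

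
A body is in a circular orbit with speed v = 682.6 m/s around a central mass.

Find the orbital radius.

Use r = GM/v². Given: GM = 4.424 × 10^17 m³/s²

For a circular orbit, v² = GM / r, so r = GM / v².
r = 4.424e+17 / (682.6)² m ≈ 9.495e+11 m = 9.495 × 10^11 m.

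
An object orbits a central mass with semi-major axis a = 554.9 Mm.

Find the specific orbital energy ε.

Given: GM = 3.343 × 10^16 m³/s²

Convert to SI: a = 554.9 Mm = 5.549e+08 m.
ε = −GM / (2a).
ε = −3.343e+16 / (2 · 5.549e+08) J/kg ≈ -3.012e+07 J/kg = -30.12 MJ/kg.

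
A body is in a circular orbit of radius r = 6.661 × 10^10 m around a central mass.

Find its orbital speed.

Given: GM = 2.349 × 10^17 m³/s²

For a circular orbit, gravity supplies the centripetal force, so v = √(GM / r).
v = √(2.349e+17 / 6.661e+10) m/s ≈ 1878 m/s = 1.878 km/s.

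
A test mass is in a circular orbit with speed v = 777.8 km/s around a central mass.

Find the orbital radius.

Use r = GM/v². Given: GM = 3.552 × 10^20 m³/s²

Convert to SI: v = 777.8 km/s = 777800 m/s.
For a circular orbit, v² = GM / r, so r = GM / v².
r = 3.552e+20 / (777800)² m ≈ 5.871e+08 m = 587.1 Mm.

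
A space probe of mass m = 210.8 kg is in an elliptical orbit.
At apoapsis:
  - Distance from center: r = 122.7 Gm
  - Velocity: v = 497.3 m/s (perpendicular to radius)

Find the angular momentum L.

Convert to SI: r = 122.7 Gm = 1.227e+11 m.
Since v is perpendicular to r, L = m · v · r.
L = 210.8 · 497.3 · 1.227e+11 kg·m²/s ≈ 1.286e+16 kg·m²/s.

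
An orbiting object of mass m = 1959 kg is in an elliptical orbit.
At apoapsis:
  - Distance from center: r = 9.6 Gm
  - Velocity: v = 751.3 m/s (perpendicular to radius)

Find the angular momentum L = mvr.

Convert to SI: r = 9.6 Gm = 9.6e+09 m.
Since v is perpendicular to r, L = m · v · r.
L = 1959 · 751.3 · 9.6e+09 kg·m²/s ≈ 1.413e+16 kg·m²/s.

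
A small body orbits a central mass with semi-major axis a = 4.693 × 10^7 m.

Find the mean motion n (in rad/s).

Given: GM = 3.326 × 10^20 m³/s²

n = √(GM / a³).
n = √(3.326e+20 / (4.693e+07)³) rad/s ≈ 0.05673 rad/s.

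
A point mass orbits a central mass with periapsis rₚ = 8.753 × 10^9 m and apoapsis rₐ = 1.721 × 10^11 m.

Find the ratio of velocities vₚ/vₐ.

Conservation of angular momentum gives rₚvₚ = rₐvₐ, so vₚ/vₐ = rₐ/rₚ.
vₚ/vₐ = 1.721e+11 / 8.753e+09 ≈ 19.66.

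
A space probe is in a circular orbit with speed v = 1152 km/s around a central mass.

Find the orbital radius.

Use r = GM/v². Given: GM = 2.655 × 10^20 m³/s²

Convert to SI: v = 1152 km/s = 1.152e+06 m/s.
For a circular orbit, v² = GM / r, so r = GM / v².
r = 2.655e+20 / (1.152e+06)² m ≈ 2.001e+08 m = 200.1 Mm.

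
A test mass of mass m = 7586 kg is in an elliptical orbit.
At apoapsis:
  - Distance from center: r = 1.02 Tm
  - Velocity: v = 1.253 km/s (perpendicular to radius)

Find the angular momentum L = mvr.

Convert to SI: r = 1.02 Tm = 1.02e+12 m; v = 1.253 km/s = 1253 m/s.
Since v is perpendicular to r, L = m · v · r.
L = 7586 · 1253 · 1.02e+12 kg·m²/s ≈ 9.695e+18 kg·m²/s.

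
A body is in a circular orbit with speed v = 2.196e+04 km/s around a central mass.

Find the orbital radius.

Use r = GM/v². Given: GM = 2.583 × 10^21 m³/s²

Convert to SI: v = 2.196e+04 km/s = 2.196e+07 m/s.
For a circular orbit, v² = GM / r, so r = GM / v².
r = 2.583e+21 / (2.196e+07)² m ≈ 5.356e+06 m = 5.356 × 10^6 m.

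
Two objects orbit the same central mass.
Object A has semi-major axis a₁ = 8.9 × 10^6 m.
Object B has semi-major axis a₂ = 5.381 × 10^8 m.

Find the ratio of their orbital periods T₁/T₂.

From Kepler's third law, (T₁/T₂)² = (a₁/a₂)³, so T₁/T₂ = (a₁/a₂)^(3/2).
a₁/a₂ = 8.9e+06 / 5.381e+08 = 0.0165397.
T₁/T₂ = (0.0165397)^(3/2) ≈ 0.002127.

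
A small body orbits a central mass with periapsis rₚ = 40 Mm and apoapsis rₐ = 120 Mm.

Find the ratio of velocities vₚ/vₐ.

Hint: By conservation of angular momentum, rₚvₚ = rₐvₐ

Convert to SI: rₚ = 40 Mm = 4e+07 m; rₐ = 120 Mm = 1.2e+08 m.
Conservation of angular momentum gives rₚvₚ = rₐvₐ, so vₚ/vₐ = rₐ/rₚ.
vₚ/vₐ = 1.2e+08 / 4e+07 ≈ 3.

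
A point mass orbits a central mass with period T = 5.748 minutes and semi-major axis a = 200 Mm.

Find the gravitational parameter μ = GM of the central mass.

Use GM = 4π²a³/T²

Convert to SI: T = 5.748 minutes = 344.88 s; a = 200 Mm = 2e+08 m.
GM = 4π² · a³ / T².
GM = 4π² · (2e+08)³ / (344.88)² m³/s² ≈ 2.655e+21 m³/s² = 2.655 × 10^21 m³/s².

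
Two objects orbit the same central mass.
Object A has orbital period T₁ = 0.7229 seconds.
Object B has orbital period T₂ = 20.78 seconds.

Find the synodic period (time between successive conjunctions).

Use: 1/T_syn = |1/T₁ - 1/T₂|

T_syn = |T₁ · T₂ / (T₁ − T₂)|.
T_syn = |0.7229 · 20.78 / (0.7229 − 20.78)| s ≈ 0.749 s = 0.749 seconds.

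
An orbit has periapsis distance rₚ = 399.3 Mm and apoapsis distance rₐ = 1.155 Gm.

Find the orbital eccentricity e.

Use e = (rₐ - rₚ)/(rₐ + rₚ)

Convert to SI: rₚ = 399.3 Mm = 3.993e+08 m; rₐ = 1.155 Gm = 1.155e+09 m.
e = (rₐ − rₚ) / (rₐ + rₚ).
e = (1.155e+09 − 3.993e+08) / (1.155e+09 + 3.993e+08) = 7.557e+08 / 1.5543e+09 ≈ 0.4862.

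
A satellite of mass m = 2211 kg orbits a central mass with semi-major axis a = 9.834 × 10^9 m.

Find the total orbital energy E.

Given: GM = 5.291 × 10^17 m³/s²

E = −GMm / (2a).
E = −5.291e+17 · 2211 / (2 · 9.834e+09) J ≈ -5.948e+10 J = -59.48 GJ.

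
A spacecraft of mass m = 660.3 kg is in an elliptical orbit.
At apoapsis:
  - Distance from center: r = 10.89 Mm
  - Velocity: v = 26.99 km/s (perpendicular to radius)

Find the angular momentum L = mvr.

Convert to SI: r = 10.89 Mm = 1.089e+07 m; v = 26.99 km/s = 26990 m/s.
Since v is perpendicular to r, L = m · v · r.
L = 660.3 · 26990 · 1.089e+07 kg·m²/s ≈ 1.941e+14 kg·m²/s.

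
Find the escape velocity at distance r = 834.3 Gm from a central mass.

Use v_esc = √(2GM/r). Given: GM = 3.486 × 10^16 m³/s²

Convert to SI: r = 834.3 Gm = 8.343e+11 m.
Escape velocity comes from setting total energy to zero: ½v² − GM/r = 0 ⇒ v_esc = √(2GM / r).
v_esc = √(2 · 3.486e+16 / 8.343e+11) m/s ≈ 289.1 m/s = 289.1 m/s.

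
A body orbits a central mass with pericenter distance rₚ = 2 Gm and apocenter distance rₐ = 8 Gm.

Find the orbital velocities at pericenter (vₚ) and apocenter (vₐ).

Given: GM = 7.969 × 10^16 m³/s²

Convert to SI: rₚ = 2 Gm = 2e+09 m; rₐ = 8 Gm = 8e+09 m.
Use the vis-viva equation v² = GM(2/r − 1/a) with a = (rₚ + rₐ)/2 = (2e+09 + 8e+09)/2 = 5e+09 m.
vₚ = √(GM · (2/rₚ − 1/a)) = √(7.969e+16 · (2/2e+09 − 1/5e+09)) m/s ≈ 7984 m/s = 7.984 km/s.
vₐ = √(GM · (2/rₐ − 1/a)) = √(7.969e+16 · (2/8e+09 − 1/5e+09)) m/s ≈ 1996 m/s = 1.996 km/s.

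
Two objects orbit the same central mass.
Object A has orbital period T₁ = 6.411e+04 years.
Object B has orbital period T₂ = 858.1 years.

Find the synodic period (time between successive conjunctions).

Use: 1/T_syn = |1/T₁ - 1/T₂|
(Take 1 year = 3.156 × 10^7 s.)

Convert to SI: T₁ = 6.411e+04 years = 2.02331e+12 s; T₂ = 858.1 years = 2.70816e+10 s.
T_syn = |T₁ · T₂ / (T₁ − T₂)|.
T_syn = |2.02331e+12 · 2.70816e+10 / (2.02331e+12 − 2.70816e+10)| s ≈ 2.745e+10 s = 869.7 years.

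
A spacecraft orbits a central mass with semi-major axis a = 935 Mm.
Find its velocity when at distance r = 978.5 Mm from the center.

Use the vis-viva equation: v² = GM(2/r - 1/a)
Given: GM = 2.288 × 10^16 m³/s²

Convert to SI: a = 935 Mm = 9.35e+08 m; r = 978.5 Mm = 9.785e+08 m.
Vis-viva: v = √(GM · (2/r − 1/a)).
2/r − 1/a = 2/9.785e+08 − 1/9.35e+08 = 9.74426e-10 m⁻¹.
v = √(2.288e+16 · 9.74426e-10) m/s ≈ 4722 m/s = 4.722 km/s.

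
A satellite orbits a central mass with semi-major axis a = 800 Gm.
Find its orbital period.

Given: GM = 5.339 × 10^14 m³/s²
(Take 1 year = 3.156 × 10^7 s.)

Convert to SI: a = 800 Gm = 8e+11 m.
Kepler's third law: T = 2π √(a³ / GM).
Substituting a = 8e+11 m and GM = 5.339e+14 m³/s²:
T = 2π √((8e+11)³ / 5.339e+14) s
T ≈ 1.946e+11 s = 6165 years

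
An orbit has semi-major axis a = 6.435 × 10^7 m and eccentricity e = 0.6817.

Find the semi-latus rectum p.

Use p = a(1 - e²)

p = a (1 − e²).
p = 6.435e+07 · (1 − (0.6817)²) = 6.435e+07 · 0.535285 ≈ 3.445e+07 m = 3.445 × 10^7 m.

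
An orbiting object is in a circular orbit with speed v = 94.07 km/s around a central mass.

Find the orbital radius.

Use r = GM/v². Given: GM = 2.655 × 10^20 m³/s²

Convert to SI: v = 94.07 km/s = 94070 m/s.
For a circular orbit, v² = GM / r, so r = GM / v².
r = 2.655e+20 / (94070)² m ≈ 3e+10 m = 30 Gm.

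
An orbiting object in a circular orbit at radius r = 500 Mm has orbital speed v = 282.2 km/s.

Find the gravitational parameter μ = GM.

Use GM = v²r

Convert to SI: r = 500 Mm = 5e+08 m; v = 282.2 km/s = 282200 m/s.
For a circular orbit v² = GM/r, so GM = v² · r.
GM = (282200)² · 5e+08 m³/s² ≈ 3.982e+19 m³/s² = 3.982 × 10^19 m³/s².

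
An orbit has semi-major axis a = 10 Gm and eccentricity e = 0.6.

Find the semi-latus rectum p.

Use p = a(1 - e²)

Convert to SI: a = 10 Gm = 1e+10 m.
p = a (1 − e²).
p = 1e+10 · (1 − (0.6)²) = 1e+10 · 0.64 ≈ 6.4e+09 m = 6.4 Gm.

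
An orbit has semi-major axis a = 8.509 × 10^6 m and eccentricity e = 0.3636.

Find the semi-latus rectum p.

p = a (1 − e²).
p = 8.509e+06 · (1 − (0.3636)²) = 8.509e+06 · 0.867795 ≈ 7.384e+06 m = 7.384 × 10^6 m.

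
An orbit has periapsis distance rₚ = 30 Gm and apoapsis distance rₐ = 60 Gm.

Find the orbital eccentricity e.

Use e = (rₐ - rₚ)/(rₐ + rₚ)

Convert to SI: rₚ = 30 Gm = 3e+10 m; rₐ = 60 Gm = 6e+10 m.
e = (rₐ − rₚ) / (rₐ + rₚ).
e = (6e+10 − 3e+10) / (6e+10 + 3e+10) = 3e+10 / 9e+10 ≈ 0.3333.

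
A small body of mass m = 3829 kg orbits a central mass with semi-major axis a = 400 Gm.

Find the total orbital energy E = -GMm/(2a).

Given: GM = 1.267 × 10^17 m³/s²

Convert to SI: a = 400 Gm = 4e+11 m.
E = −GMm / (2a).
E = −1.267e+17 · 3829 / (2 · 4e+11) J ≈ -6.064e+08 J = -606.4 MJ.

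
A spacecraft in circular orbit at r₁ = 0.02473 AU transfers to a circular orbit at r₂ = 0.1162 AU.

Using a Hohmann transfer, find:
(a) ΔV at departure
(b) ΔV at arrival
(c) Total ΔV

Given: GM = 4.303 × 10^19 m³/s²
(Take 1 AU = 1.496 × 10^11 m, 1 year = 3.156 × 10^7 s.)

Convert to SI: r₁ = 0.02473 AU = 3.69961e+09 m; r₂ = 0.1162 AU = 1.73835e+10 m.
Transfer semi-major axis: a_t = (r₁ + r₂)/2 = (3.69961e+09 + 1.73835e+10)/2 = 1.05416e+10 m.
Circular speeds: v₁ = √(GM/r₁) = 107847 m/s, v₂ = √(GM/r₂) = 49752.7 m/s.
Transfer speeds (vis-viva v² = GM(2/r − 1/a_t)): v₁ᵗ = 138492 m/s, v₂ᵗ = 29474.2 m/s.
(a) ΔV₁ = |v₁ᵗ − v₁| ≈ 3.064e+04 m/s = 6.465 AU/year.
(b) ΔV₂ = |v₂ − v₂ᵗ| ≈ 2.028e+04 m/s = 4.278 AU/year.
(c) ΔV_total = ΔV₁ + ΔV₂ ≈ 5.092e+04 m/s = 10.74 AU/year.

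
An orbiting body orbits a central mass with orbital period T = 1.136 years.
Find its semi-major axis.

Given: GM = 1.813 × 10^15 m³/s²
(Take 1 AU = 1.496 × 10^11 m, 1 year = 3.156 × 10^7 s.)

Convert to SI: T = 1.136 years = 3.58522e+07 s.
Invert Kepler's third law: a = (GM · T² / (4π²))^(1/3).
Substituting T = 3.58522e+07 s and GM = 1.813e+15 m³/s²:
a = (1.813e+15 · (3.58522e+07)² / (4π²))^(1/3) m
a ≈ 3.894e+09 m = 0.02603 AU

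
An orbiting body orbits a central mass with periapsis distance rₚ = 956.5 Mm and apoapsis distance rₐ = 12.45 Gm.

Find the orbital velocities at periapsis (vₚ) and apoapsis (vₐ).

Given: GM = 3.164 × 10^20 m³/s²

Convert to SI: rₚ = 956.5 Mm = 9.565e+08 m; rₐ = 12.45 Gm = 1.245e+10 m.
Use the vis-viva equation v² = GM(2/r − 1/a) with a = (rₚ + rₐ)/2 = (9.565e+08 + 1.245e+10)/2 = 6.70325e+09 m.
vₚ = √(GM · (2/rₚ − 1/a)) = √(3.164e+20 · (2/9.565e+08 − 1/6.70325e+09)) m/s ≈ 7.838e+05 m/s = 783.8 km/s.
vₐ = √(GM · (2/rₐ − 1/a)) = √(3.164e+20 · (2/1.245e+10 − 1/6.70325e+09)) m/s ≈ 6.022e+04 m/s = 60.22 km/s.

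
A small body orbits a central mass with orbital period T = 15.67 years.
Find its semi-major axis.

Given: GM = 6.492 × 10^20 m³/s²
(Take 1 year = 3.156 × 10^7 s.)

Convert to SI: T = 15.67 years = 4.94545e+08 s.
Invert Kepler's third law: a = (GM · T² / (4π²))^(1/3).
Substituting T = 4.94545e+08 s and GM = 6.492e+20 m³/s²:
a = (6.492e+20 · (4.94545e+08)² / (4π²))^(1/3) m
a ≈ 1.59e+12 m = 1.59 × 10^12 m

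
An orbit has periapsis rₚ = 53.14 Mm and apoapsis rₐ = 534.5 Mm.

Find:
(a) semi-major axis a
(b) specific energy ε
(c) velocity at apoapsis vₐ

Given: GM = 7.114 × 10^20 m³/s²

Convert to SI: rₚ = 53.14 Mm = 5.314e+07 m; rₐ = 534.5 Mm = 5.345e+08 m.
(a) a = (rₚ + rₐ)/2 = (5.314e+07 + 5.345e+08)/2 ≈ 2.938e+08 m
(b) With a = (rₚ + rₐ)/2 = 2.9382e+08 m, ε = −GM/(2a) = −7.114e+20/(2 · 2.9382e+08) J/kg ≈ -1.211e+12 J/kg
(c) With a = (rₚ + rₐ)/2 = 2.9382e+08 m, vₐ = √(GM (2/rₐ − 1/a)) = √(7.114e+20 · (2/5.345e+08 − 1/2.9382e+08)) m/s ≈ 4.906e+05 m/s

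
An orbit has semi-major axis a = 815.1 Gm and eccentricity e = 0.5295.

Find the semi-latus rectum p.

Convert to SI: a = 815.1 Gm = 8.151e+11 m.
p = a (1 − e²).
p = 8.151e+11 · (1 − (0.5295)²) = 8.151e+11 · 0.71963 ≈ 5.866e+11 m = 586.6 Gm.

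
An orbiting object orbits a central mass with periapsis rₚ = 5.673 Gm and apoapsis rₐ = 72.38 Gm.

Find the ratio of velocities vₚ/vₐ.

Convert to SI: rₚ = 5.673 Gm = 5.673e+09 m; rₐ = 72.38 Gm = 7.238e+10 m.
Conservation of angular momentum gives rₚvₚ = rₐvₐ, so vₚ/vₐ = rₐ/rₚ.
vₚ/vₐ = 7.238e+10 / 5.673e+09 ≈ 12.76.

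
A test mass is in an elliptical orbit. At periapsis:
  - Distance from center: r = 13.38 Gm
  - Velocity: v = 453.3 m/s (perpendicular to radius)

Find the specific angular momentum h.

Convert to SI: r = 13.38 Gm = 1.338e+10 m.
With v perpendicular to r, h = r · v.
h = 1.338e+10 · 453.3 m²/s ≈ 6.065e+12 m²/s.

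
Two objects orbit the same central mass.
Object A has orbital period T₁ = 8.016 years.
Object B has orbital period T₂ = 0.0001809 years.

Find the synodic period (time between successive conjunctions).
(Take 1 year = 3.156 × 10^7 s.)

Convert to SI: T₁ = 8.016 years = 2.52985e+08 s; T₂ = 0.0001809 years = 5709.2 s.
T_syn = |T₁ · T₂ / (T₁ − T₂)|.
T_syn = |2.52985e+08 · 5709.2 / (2.52985e+08 − 5709.2)| s ≈ 5709 s = 0.0001809 years.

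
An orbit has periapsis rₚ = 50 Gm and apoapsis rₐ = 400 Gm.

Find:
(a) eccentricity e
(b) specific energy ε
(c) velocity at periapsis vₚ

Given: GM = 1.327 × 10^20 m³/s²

Convert to SI: rₚ = 50 Gm = 5e+10 m; rₐ = 400 Gm = 4e+11 m.
(a) e = (rₐ − rₚ)/(rₐ + rₚ) = (4e+11 − 5e+10)/(4e+11 + 5e+10) ≈ 0.7778
(b) With a = (rₚ + rₐ)/2 = 2.25e+11 m, ε = −GM/(2a) = −1.327e+20/(2 · 2.25e+11) J/kg ≈ -2.949e+08 J/kg
(c) With a = (rₚ + rₐ)/2 = 2.25e+11 m, vₚ = √(GM (2/rₚ − 1/a)) = √(1.327e+20 · (2/5e+10 − 1/2.25e+11)) m/s ≈ 6.869e+04 m/s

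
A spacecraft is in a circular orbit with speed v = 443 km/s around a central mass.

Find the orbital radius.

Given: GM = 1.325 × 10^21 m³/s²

Convert to SI: v = 443 km/s = 443000 m/s.
For a circular orbit, v² = GM / r, so r = GM / v².
r = 1.325e+21 / (443000)² m ≈ 6.752e+09 m = 6.752 Gm.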